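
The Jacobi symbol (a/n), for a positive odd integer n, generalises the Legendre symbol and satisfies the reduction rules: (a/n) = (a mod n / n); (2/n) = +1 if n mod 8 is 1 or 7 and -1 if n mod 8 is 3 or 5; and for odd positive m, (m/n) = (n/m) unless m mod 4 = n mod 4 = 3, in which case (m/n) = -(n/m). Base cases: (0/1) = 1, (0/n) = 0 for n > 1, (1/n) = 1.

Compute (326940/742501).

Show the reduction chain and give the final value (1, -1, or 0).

1

326940 = 2^2·81735; (2/742501) = -1 since 742501 mod 8 = 5, so (326940/742501) = (-1)^2·(81735/742501); sign now +1
reciprocity: (81735/742501) = +1·(742501/81735) since 81735 mod 4 = 3, 742501 mod 4 = 1; sign now +1
(742501/81735) = (6886/81735)   [reduce mod 81735]
6886 = 2^1·3443; (2/81735) = +1 since 81735 mod 8 = 7, so (6886/81735) = (+1)^1·(3443/81735); sign now +1
reciprocity: (3443/81735) = -1·(81735/3443) since 3443 mod 4 = 3, 81735 mod 4 = 3; sign now -1
(81735/3443) = (2546/3443)   [reduce mod 3443]
2546 = 2^1·1273; (2/3443) = -1 since 3443 mod 8 = 3, so (2546/3443) = (-1)^1·(1273/3443); sign now +1
reciprocity: (1273/3443) = +1·(3443/1273) since 1273 mod 4 = 1, 3443 mod 4 = 3; sign now +1
(3443/1273) = (897/1273)   [reduce mod 1273]
reciprocity: (897/1273) = +1·(1273/897) since 897 mod 4 = 1, 1273 mod 4 = 1; sign now +1
(1273/897) = (376/897)   [reduce mod 897]
376 = 2^3·47; (2/897) = +1 since 897 mod 8 = 1, so (376/897) = (+1)^3·(47/897); sign now +1
reciprocity: (47/897) = +1·(897/47) since 47 mod 4 = 3, 897 mod 4 = 1; sign now +1
(897/47) = (4/47)   [reduce mod 47]
4 = 2^2·1; (2/47) = +1 since 47 mod 8 = 7, so (4/47) = (+1)^2·(1/47); sign now +1
(1/47) = 1; final value = sign = +1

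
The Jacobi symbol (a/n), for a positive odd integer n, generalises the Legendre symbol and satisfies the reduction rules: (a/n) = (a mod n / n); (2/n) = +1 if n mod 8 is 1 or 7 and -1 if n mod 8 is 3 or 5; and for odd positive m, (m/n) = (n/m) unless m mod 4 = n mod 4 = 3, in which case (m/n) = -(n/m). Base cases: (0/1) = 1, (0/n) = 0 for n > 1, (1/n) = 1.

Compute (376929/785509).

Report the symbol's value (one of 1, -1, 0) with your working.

reciprocity: (376929/785509) = +1·(785509/376929) since 376929 mod 4 = 1, 785509 mod 4 = 1; sign now +1
(785509/376929) = (31651/376929)   [reduce mod 376929]
reciprocity: (31651/376929) = +1·(376929/31651) since 31651 mod 4 = 3, 376929 mod 4 = 1; sign now +1
(376929/31651) = (28768/31651)   [reduce mod 31651]
28768 = 2^5·899; (2/31651) = -1 since 31651 mod 8 = 3, so (28768/31651) = (-1)^5·(899/31651); sign now -1
reciprocity: (899/31651) = -1·(31651/899) since 899 mod 4 = 3, 31651 mod 4 = 3; sign now +1
(31651/899) = (186/899)   [reduce mod 899]
186 = 2^1·93; (2/899) = -1 since 899 mod 8 = 3, so (186/899) = (-1)^1·(93/899); sign now -1
reciprocity: (93/899) = +1·(899/93) since 93 mod 4 = 1, 899 mod 4 = 3; sign now -1
(899/93) = (62/93)   [reduce mod 93]
62 = 2^1·31; (2/93) = -1 since 93 mod 8 = 5, so (62/93) = (-1)^1·(31/93); sign now +1
reciprocity: (31/93) = +1·(93/31) since 31 mod 4 = 3, 93 mod 4 = 1; sign now +1
(93/31) = (0/31)   [reduce mod 31]
(0/31) = 0   [gcd(a, n) > 1]; final value = 0

0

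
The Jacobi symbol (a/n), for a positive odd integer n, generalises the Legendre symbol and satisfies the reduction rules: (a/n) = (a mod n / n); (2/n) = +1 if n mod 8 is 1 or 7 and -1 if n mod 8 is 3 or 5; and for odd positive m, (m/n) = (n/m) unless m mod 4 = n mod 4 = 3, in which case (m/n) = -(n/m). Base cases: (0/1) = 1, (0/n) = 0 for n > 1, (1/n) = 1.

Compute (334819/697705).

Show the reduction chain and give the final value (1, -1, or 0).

-1

flip (334819/697705) -> (697705/334819): both odd, 334819 mod 4 = 3, 697705 mod 4 = 1, so the flip contributes +1; sign now +1
(697705/334819): 697705 mod 334819 = 28067, so (697705/334819) = (28067/334819)
flip (28067/334819) -> (334819/28067): both odd, 28067 mod 4 = 3, 334819 mod 4 = 3, so the flip contributes -1; sign now -1
(334819/28067): 334819 mod 28067 = 26082, so (334819/28067) = (26082/28067)
factor out 2^1: 26082 = 2^1·13041; with 28067 mod 8 = 3, (2/28067) = -1; sign now +1; continue with (13041/28067)
flip (13041/28067) -> (28067/13041): both odd, 13041 mod 4 = 1, 28067 mod 4 = 3, so the flip contributes +1; sign now +1
(28067/13041): 28067 mod 13041 = 1985, so (28067/13041) = (1985/13041)
flip (1985/13041) -> (13041/1985): both odd, 1985 mod 4 = 1, 13041 mod 4 = 1, so the flip contributes +1; sign now +1
(13041/1985): 13041 mod 1985 = 1131, so (13041/1985) = (1131/1985)
flip (1131/1985) -> (1985/1131): both odd, 1131 mod 4 = 3, 1985 mod 4 = 1, so the flip contributes +1; sign now +1
(1985/1131): 1985 mod 1131 = 854, so (1985/1131) = (854/1131)
factor out 2^1: 854 = 2^1·427; with 1131 mod 8 = 3, (2/1131) = -1; sign now -1; continue with (427/1131)
flip (427/1131) -> (1131/427): both odd, 427 mod 4 = 3, 1131 mod 4 = 3, so the flip contributes -1; sign now +1
(1131/427): 1131 mod 427 = 277, so (1131/427) = (277/427)
flip (277/427) -> (427/277): both odd, 277 mod 4 = 1, 427 mod 4 = 3, so the flip contributes +1; sign now +1
(427/277): 427 mod 277 = 150, so (427/277) = (150/277)
factor out 2^1: 150 = 2^1·75; with 277 mod 8 = 5, (2/277) = -1; sign now -1; continue with (75/277)
flip (75/277) -> (277/75): both odd, 75 mod 4 = 3, 277 mod 4 = 1, so the flip contributes +1; sign now -1
(277/75): 277 mod 75 = 52, so (277/75) = (52/75)
factor out 2^2: 52 = 2^2·13; with 75 mod 8 = 3, (2/75) = -1; sign now -1; continue with (13/75)
flip (13/75) -> (75/13): both odd, 13 mod 4 = 1, 75 mod 4 = 3, so the flip contributes +1; sign now -1
(75/13): 75 mod 13 = 10, so (75/13) = (10/13)
factor out 2^1: 10 = 2^1·5; with 13 mod 8 = 5, (2/13) = -1; sign now +1; continue with (5/13)
flip (5/13) -> (13/5): both odd, 5 mod 4 = 1, 13 mod 4 = 1, so the flip contributes +1; sign now +1
(13/5): 13 mod 5 = 3, so (13/5) = (3/5)
flip (3/5) -> (5/3): both odd, 3 mod 4 = 3, 5 mod 4 = 1, so the flip contributes +1; sign now +1
(5/3): 5 mod 3 = 2, so (5/3) = (2/3)
factor out 2^1: 2 = 2^1·1; with 3 mod 8 = 3, (2/3) = -1; sign now -1; continue with (1/3)
reached (1/3) = 1, so the symbol is -1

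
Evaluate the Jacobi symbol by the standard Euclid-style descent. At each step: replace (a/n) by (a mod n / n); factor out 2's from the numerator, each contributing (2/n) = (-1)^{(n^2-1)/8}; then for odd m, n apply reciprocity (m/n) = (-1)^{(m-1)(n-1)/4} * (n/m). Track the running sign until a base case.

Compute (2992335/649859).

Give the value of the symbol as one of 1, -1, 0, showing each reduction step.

(2992335/649859): 2992335 mod 649859 = 392899, so (2992335/649859) = (392899/649859)
flip (392899/649859) -> (649859/392899): both odd, 392899 mod 4 = 3, 649859 mod 4 = 3, so the flip contributes -1; sign now -1
(649859/392899): 649859 mod 392899 = 256960, so (649859/392899) = (256960/392899)
factor out 2^6: 256960 = 2^6·4015; with 392899 mod 8 = 3, (2/392899) = -1; sign now -1; continue with (4015/392899)
flip (4015/392899) -> (392899/4015): both odd, 4015 mod 4 = 3, 392899 mod 4 = 3, so the flip contributes -1; sign now +1
(392899/4015): 392899 mod 4015 = 3444, so (392899/4015) = (3444/4015)
factor out 2^2: 3444 = 2^2·861; with 4015 mod 8 = 7, (2/4015) = +1; sign now +1; continue with (861/4015)
flip (861/4015) -> (4015/861): both odd, 861 mod 4 = 1, 4015 mod 4 = 3, so the flip contributes +1; sign now +1
(4015/861): 4015 mod 861 = 571, so (4015/861) = (571/861)
flip (571/861) -> (861/571): both odd, 571 mod 4 = 3, 861 mod 4 = 1, so the flip contributes +1; sign now +1
(861/571): 861 mod 571 = 290, so (861/571) = (290/571)
factor out 2^1: 290 = 2^1·145; with 571 mod 8 = 3, (2/571) = -1; sign now -1; continue with (145/571)
flip (145/571) -> (571/145): both odd, 145 mod 4 = 1, 571 mod 4 = 3, so the flip contributes +1; sign now -1
(571/145): 571 mod 145 = 136, so (571/145) = (136/145)
factor out 2^3: 136 = 2^3·17; with 145 mod 8 = 1, (2/145) = +1; sign now -1; continue with (17/145)
flip (17/145) -> (145/17): both odd, 17 mod 4 = 1, 145 mod 4 = 1, so the flip contributes +1; sign now -1
(145/17): 145 mod 17 = 9, so (145/17) = (9/17)
flip (9/17) -> (17/9): both odd, 9 mod 4 = 1, 17 mod 4 = 1, so the flip contributes +1; sign now -1
(17/9): 17 mod 9 = 8, so (17/9) = (8/9)
factor out 2^3: 8 = 2^3·1; with 9 mod 8 = 1, (2/9) = +1; sign now -1; continue with (1/9)
reached (1/9) = 1, so the symbol is -1

-1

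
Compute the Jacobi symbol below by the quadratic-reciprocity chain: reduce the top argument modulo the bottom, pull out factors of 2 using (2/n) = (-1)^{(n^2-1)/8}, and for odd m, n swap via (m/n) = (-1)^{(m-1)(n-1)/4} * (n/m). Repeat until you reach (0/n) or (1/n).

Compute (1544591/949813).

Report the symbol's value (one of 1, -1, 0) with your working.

-1

(1544591/949813) = (594778/949813)   [reduce mod 949813]
594778 = 2^1·297389; (2/949813) = -1 since 949813 mod 8 = 5, so (594778/949813) = (-1)^1·(297389/949813); sign now -1
reciprocity: (297389/949813) = +1·(949813/297389) since 297389 mod 4 = 1, 949813 mod 4 = 1; sign now -1
(949813/297389) = (57646/297389)   [reduce mod 297389]
57646 = 2^1·28823; (2/297389) = -1 since 297389 mod 8 = 5, so (57646/297389) = (-1)^1·(28823/297389); sign now +1
reciprocity: (28823/297389) = +1·(297389/28823) since 28823 mod 4 = 3, 297389 mod 4 = 1; sign now +1
(297389/28823) = (9159/28823)   [reduce mod 28823]
reciprocity: (9159/28823) = -1·(28823/9159) since 9159 mod 4 = 3, 28823 mod 4 = 3; sign now -1
(28823/9159) = (1346/9159)   [reduce mod 9159]
1346 = 2^1·673; (2/9159) = +1 since 9159 mod 8 = 7, so (1346/9159) = (+1)^1·(673/9159); sign now -1
reciprocity: (673/9159) = +1·(9159/673) since 673 mod 4 = 1, 9159 mod 4 = 3; sign now -1
(9159/673) = (410/673)   [reduce mod 673]
410 = 2^1·205; (2/673) = +1 since 673 mod 8 = 1, so (410/673) = (+1)^1·(205/673); sign now -1
reciprocity: (205/673) = +1·(673/205) since 205 mod 4 = 1, 673 mod 4 = 1; sign now -1
(673/205) = (58/205)   [reduce mod 205]
58 = 2^1·29; (2/205) = -1 since 205 mod 8 = 5, so (58/205) = (-1)^1·(29/205); sign now +1
reciprocity: (29/205) = +1·(205/29) since 29 mod 4 = 1, 205 mod 4 = 1; sign now +1
(205/29) = (2/29)   [reduce mod 29]
2 = 2^1·1; (2/29) = -1 since 29 mod 8 = 5, so (2/29) = (-1)^1·(1/29); sign now -1
(1/29) = 1; final value = sign = -1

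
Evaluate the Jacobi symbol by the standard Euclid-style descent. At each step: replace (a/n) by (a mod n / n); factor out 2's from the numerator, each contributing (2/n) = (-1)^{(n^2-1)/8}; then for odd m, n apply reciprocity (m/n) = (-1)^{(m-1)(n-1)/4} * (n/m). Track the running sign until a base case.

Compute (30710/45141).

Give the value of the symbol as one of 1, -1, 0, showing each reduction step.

1

30710 = 2^1·15355; (2/45141) = -1 since 45141 mod 8 = 5, so (30710/45141) = (-1)^1·(15355/45141); sign now -1
reciprocity: (15355/45141) = +1·(45141/15355) since 15355 mod 4 = 3, 45141 mod 4 = 1; sign now -1
(45141/15355) = (14431/15355)   [reduce mod 15355]
reciprocity: (14431/15355) = -1·(15355/14431) since 14431 mod 4 = 3, 15355 mod 4 = 3; sign now +1
(15355/14431) = (924/14431)   [reduce mod 14431]
924 = 2^2·231; (2/14431) = +1 since 14431 mod 8 = 7, so (924/14431) = (+1)^2·(231/14431); sign now +1
reciprocity: (231/14431) = -1·(14431/231) since 231 mod 4 = 3, 14431 mod 4 = 3; sign now -1
(14431/231) = (109/231)   [reduce mod 231]
reciprocity: (109/231) = +1·(231/109) since 109 mod 4 = 1, 231 mod 4 = 3; sign now -1
(231/109) = (13/109)   [reduce mod 109]
reciprocity: (13/109) = +1·(109/13) since 13 mod 4 = 1, 109 mod 4 = 1; sign now -1
(109/13) = (5/13)   [reduce mod 13]
reciprocity: (5/13) = +1·(13/5) since 5 mod 4 = 1, 13 mod 4 = 1; sign now -1
(13/5) = (3/5)   [reduce mod 5]
reciprocity: (3/5) = +1·(5/3) since 3 mod 4 = 3, 5 mod 4 = 1; sign now -1
(5/3) = (2/3)   [reduce mod 3]
2 = 2^1·1; (2/3) = -1 since 3 mod 8 = 3, so (2/3) = (-1)^1·(1/3); sign now +1
(1/3) = 1; final value = sign = +1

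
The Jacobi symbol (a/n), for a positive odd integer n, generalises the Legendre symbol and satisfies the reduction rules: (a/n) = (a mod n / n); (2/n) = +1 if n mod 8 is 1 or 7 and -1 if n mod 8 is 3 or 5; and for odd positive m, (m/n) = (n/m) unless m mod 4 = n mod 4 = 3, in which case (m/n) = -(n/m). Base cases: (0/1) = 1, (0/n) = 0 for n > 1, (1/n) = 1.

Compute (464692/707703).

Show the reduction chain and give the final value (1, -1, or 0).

464692 = 2^2·116173; (2/707703) = +1 since 707703 mod 8 = 7, so (464692/707703) = (+1)^2·(116173/707703); sign now +1
reciprocity: (116173/707703) = +1·(707703/116173) since 116173 mod 4 = 1, 707703 mod 4 = 3; sign now +1
(707703/116173) = (10665/116173)   [reduce mod 116173]
reciprocity: (10665/116173) = +1·(116173/10665) since 10665 mod 4 = 1, 116173 mod 4 = 1; sign now +1
(116173/10665) = (9523/10665)   [reduce mod 10665]
reciprocity: (9523/10665) = +1·(10665/9523) since 9523 mod 4 = 3, 10665 mod 4 = 1; sign now +1
(10665/9523) = (1142/9523)   [reduce mod 9523]
1142 = 2^1·571; (2/9523) = -1 since 9523 mod 8 = 3, so (1142/9523) = (-1)^1·(571/9523); sign now -1
reciprocity: (571/9523) = -1·(9523/571) since 571 mod 4 = 3, 9523 mod 4 = 3; sign now +1
(9523/571) = (387/571)   [reduce mod 571]
reciprocity: (387/571) = -1·(571/387) since 387 mod 4 = 3, 571 mod 4 = 3; sign now -1
(571/387) = (184/387)   [reduce mod 387]
184 = 2^3·23; (2/387) = -1 since 387 mod 8 = 3, so (184/387) = (-1)^3·(23/387); sign now +1
reciprocity: (23/387) = -1·(387/23) since 23 mod 4 = 3, 387 mod 4 = 3; sign now -1
(387/23) = (19/23)   [reduce mod 23]
reciprocity: (19/23) = -1·(23/19) since 19 mod 4 = 3, 23 mod 4 = 3; sign now +1
(23/19) = (4/19)   [reduce mod 19]
4 = 2^2·1; (2/19) = -1 since 19 mod 8 = 3, so (4/19) = (-1)^2·(1/19); sign now +1
(1/19) = 1; final value = sign = +1

1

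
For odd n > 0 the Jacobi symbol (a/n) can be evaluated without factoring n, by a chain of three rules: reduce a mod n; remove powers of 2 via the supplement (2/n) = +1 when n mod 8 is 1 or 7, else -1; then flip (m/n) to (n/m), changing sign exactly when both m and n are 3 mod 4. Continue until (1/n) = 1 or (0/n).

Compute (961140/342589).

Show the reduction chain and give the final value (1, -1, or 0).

1

(961140/342589): 961140 mod 342589 = 275962, so (961140/342589) = (275962/342589)
factor out 2^1: 275962 = 2^1·137981; with 342589 mod 8 = 5, (2/342589) = -1; sign now -1; continue with (137981/342589)
flip (137981/342589) -> (342589/137981): both odd, 137981 mod 4 = 1, 342589 mod 4 = 1, so the flip contributes +1; sign now -1
(342589/137981): 342589 mod 137981 = 66627, so (342589/137981) = (66627/137981)
flip (66627/137981) -> (137981/66627): both odd, 66627 mod 4 = 3, 137981 mod 4 = 1, so the flip contributes +1; sign now -1
(137981/66627): 137981 mod 66627 = 4727, so (137981/66627) = (4727/66627)
flip (4727/66627) -> (66627/4727): both odd, 4727 mod 4 = 3, 66627 mod 4 = 3, so the flip contributes -1; sign now +1
(66627/4727): 66627 mod 4727 = 449, so (66627/4727) = (449/4727)
flip (449/4727) -> (4727/449): both odd, 449 mod 4 = 1, 4727 mod 4 = 3, so the flip contributes +1; sign now +1
(4727/449): 4727 mod 449 = 237, so (4727/449) = (237/449)
flip (237/449) -> (449/237): both odd, 237 mod 4 = 1, 449 mod 4 = 1, so the flip contributes +1; sign now +1
(449/237): 449 mod 237 = 212, so (449/237) = (212/237)
factor out 2^2: 212 = 2^2·53; with 237 mod 8 = 5, (2/237) = -1; sign now +1; continue with (53/237)
flip (53/237) -> (237/53): both odd, 53 mod 4 = 1, 237 mod 4 = 1, so the flip contributes +1; sign now +1
(237/53): 237 mod 53 = 25, so (237/53) = (25/53)
flip (25/53) -> (53/25): both odd, 25 mod 4 = 1, 53 mod 4 = 1, so the flip contributes +1; sign now +1
(53/25): 53 mod 25 = 3, so (53/25) = (3/25)
flip (3/25) -> (25/3): both odd, 3 mod 4 = 3, 25 mod 4 = 1, so the flip contributes +1; sign now +1
(25/3): 25 mod 3 = 1, so (25/3) = (1/3)
reached (1/3) = 1, so the symbol is +1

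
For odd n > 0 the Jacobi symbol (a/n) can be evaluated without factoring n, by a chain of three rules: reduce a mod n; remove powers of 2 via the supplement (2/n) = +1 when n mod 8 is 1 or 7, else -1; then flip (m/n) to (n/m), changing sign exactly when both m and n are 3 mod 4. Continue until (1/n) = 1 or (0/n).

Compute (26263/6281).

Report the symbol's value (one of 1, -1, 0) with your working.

-1

(26263/6281) = (1139/6281)   [reduce mod 6281]
reciprocity: (1139/6281) = +1·(6281/1139) since 1139 mod 4 = 3, 6281 mod 4 = 1; sign now +1
(6281/1139) = (586/1139)   [reduce mod 1139]
586 = 2^1·293; (2/1139) = -1 since 1139 mod 8 = 3, so (586/1139) = (-1)^1·(293/1139); sign now -1
reciprocity: (293/1139) = +1·(1139/293) since 293 mod 4 = 1, 1139 mod 4 = 3; sign now -1
(1139/293) = (260/293)   [reduce mod 293]
260 = 2^2·65; (2/293) = -1 since 293 mod 8 = 5, so (260/293) = (-1)^2·(65/293); sign now -1
reciprocity: (65/293) = +1·(293/65) since 65 mod 4 = 1, 293 mod 4 = 1; sign now -1
(293/65) = (33/65)   [reduce mod 65]
reciprocity: (33/65) = +1·(65/33) since 33 mod 4 = 1, 65 mod 4 = 1; sign now -1
(65/33) = (32/33)   [reduce mod 33]
32 = 2^5·1; (2/33) = +1 since 33 mod 8 = 1, so (32/33) = (+1)^5·(1/33); sign now -1
(1/33) = 1; final value = sign = -1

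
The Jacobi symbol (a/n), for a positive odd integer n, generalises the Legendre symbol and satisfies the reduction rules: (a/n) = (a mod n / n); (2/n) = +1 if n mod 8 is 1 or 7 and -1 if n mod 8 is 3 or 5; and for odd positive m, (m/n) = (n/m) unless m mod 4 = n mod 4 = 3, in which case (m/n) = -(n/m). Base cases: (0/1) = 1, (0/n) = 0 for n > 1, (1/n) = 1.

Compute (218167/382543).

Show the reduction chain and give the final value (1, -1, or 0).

flip (218167/382543) -> (382543/218167): both odd, 218167 mod 4 = 3, 382543 mod 4 = 3, so the flip contributes -1; sign now -1
(382543/218167): 382543 mod 218167 = 164376, so (382543/218167) = (164376/218167)
factor out 2^3: 164376 = 2^3·20547; with 218167 mod 8 = 7, (2/218167) = +1; sign now -1; continue with (20547/218167)
flip (20547/218167) -> (218167/20547): both odd, 20547 mod 4 = 3, 218167 mod 4 = 3, so the flip contributes -1; sign now +1
(218167/20547): 218167 mod 20547 = 12697, so (218167/20547) = (12697/20547)
flip (12697/20547) -> (20547/12697): both odd, 12697 mod 4 = 1, 20547 mod 4 = 3, so the flip contributes +1; sign now +1
(20547/12697): 20547 mod 12697 = 7850, so (20547/12697) = (7850/12697)
factor out 2^1: 7850 = 2^1·3925; with 12697 mod 8 = 1, (2/12697) = +1; sign now +1; continue with (3925/12697)
flip (3925/12697) -> (12697/3925): both odd, 3925 mod 4 = 1, 12697 mod 4 = 1, so the flip contributes +1; sign now +1
(12697/3925): 12697 mod 3925 = 922, so (12697/3925) = (922/3925)
factor out 2^1: 922 = 2^1·461; with 3925 mod 8 = 5, (2/3925) = -1; sign now -1; continue with (461/3925)
flip (461/3925) -> (3925/461): both odd, 461 mod 4 = 1, 3925 mod 4 = 1, so the flip contributes +1; sign now -1
(3925/461): 3925 mod 461 = 237, so (3925/461) = (237/461)
flip (237/461) -> (461/237): both odd, 237 mod 4 = 1, 461 mod 4 = 1, so the flip contributes +1; sign now -1
(461/237): 461 mod 237 = 224, so (461/237) = (224/237)
factor out 2^5: 224 = 2^5·7; with 237 mod 8 = 5, (2/237) = -1; sign now +1; continue with (7/237)
flip (7/237) -> (237/7): both odd, 7 mod 4 = 3, 237 mod 4 = 1, so the flip contributes +1; sign now +1
(237/7): 237 mod 7 = 6, so (237/7) = (6/7)
factor out 2^1: 6 = 2^1·3; with 7 mod 8 = 7, (2/7) = +1; sign now +1; continue with (3/7)
flip (3/7) -> (7/3): both odd, 3 mod 4 = 3, 7 mod 4 = 3, so the flip contributes -1; sign now -1
(7/3): 7 mod 3 = 1, so (7/3) = (1/3)
reached (1/3) = 1, so the symbol is -1

-1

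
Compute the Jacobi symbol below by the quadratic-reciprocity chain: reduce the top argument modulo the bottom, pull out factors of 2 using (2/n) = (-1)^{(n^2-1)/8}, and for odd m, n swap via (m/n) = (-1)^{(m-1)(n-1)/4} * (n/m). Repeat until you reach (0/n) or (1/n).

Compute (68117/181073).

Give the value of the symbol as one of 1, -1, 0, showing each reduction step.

reciprocity: (68117/181073) = +1·(181073/68117) since 68117 mod 4 = 1, 181073 mod 4 = 1; sign now +1
(181073/68117) = (44839/68117)   [reduce mod 68117]
reciprocity: (44839/68117) = +1·(68117/44839) since 44839 mod 4 = 3, 68117 mod 4 = 1; sign now +1
(68117/44839) = (23278/44839)   [reduce mod 44839]
23278 = 2^1·11639; (2/44839) = +1 since 44839 mod 8 = 7, so (23278/44839) = (+1)^1·(11639/44839); sign now +1
reciprocity: (11639/44839) = -1·(44839/11639) since 11639 mod 4 = 3, 44839 mod 4 = 3; sign now -1
(44839/11639) = (9922/11639)   [reduce mod 11639]
9922 = 2^1·4961; (2/11639) = +1 since 11639 mod 8 = 7, so (9922/11639) = (+1)^1·(4961/11639); sign now -1
reciprocity: (4961/11639) = +1·(11639/4961) since 4961 mod 4 = 1, 11639 mod 4 = 3; sign now -1
(11639/4961) = (1717/4961)   [reduce mod 4961]
reciprocity: (1717/4961) = +1·(4961/1717) since 1717 mod 4 = 1, 4961 mod 4 = 1; sign now -1
(4961/1717) = (1527/1717)   [reduce mod 1717]
reciprocity: (1527/1717) = +1·(1717/1527) since 1527 mod 4 = 3, 1717 mod 4 = 1; sign now -1
(1717/1527) = (190/1527)   [reduce mod 1527]
190 = 2^1·95; (2/1527) = +1 since 1527 mod 8 = 7, so (190/1527) = (+1)^1·(95/1527); sign now -1
reciprocity: (95/1527) = -1·(1527/95) since 95 mod 4 = 3, 1527 mod 4 = 3; sign now +1
(1527/95) = (7/95)   [reduce mod 95]
reciprocity: (7/95) = -1·(95/7) since 7 mod 4 = 3, 95 mod 4 = 3; sign now -1
(95/7) = (4/7)   [reduce mod 7]
4 = 2^2·1; (2/7) = +1 since 7 mod 8 = 7, so (4/7) = (+1)^2·(1/7); sign now -1
(1/7) = 1; final value = sign = -1

-1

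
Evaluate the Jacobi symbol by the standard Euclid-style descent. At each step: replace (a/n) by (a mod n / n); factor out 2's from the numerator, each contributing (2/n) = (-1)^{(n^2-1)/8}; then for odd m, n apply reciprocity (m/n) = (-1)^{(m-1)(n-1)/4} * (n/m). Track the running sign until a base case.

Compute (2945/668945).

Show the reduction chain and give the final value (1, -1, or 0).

flip (2945/668945) -> (668945/2945): both odd, 2945 mod 4 = 1, 668945 mod 4 = 1, so the flip contributes +1; sign now +1
(668945/2945): 668945 mod 2945 = 430, so (668945/2945) = (430/2945)
factor out 2^1: 430 = 2^1·215; with 2945 mod 8 = 1, (2/2945) = +1; sign now +1; continue with (215/2945)
flip (215/2945) -> (2945/215): both odd, 215 mod 4 = 3, 2945 mod 4 = 1, so the flip contributes +1; sign now +1
(2945/215): 2945 mod 215 = 150, so (2945/215) = (150/215)
factor out 2^1: 150 = 2^1·75; with 215 mod 8 = 7, (2/215) = +1; sign now +1; continue with (75/215)
flip (75/215) -> (215/75): both odd, 75 mod 4 = 3, 215 mod 4 = 3, so the flip contributes -1; sign now -1
(215/75): 215 mod 75 = 65, so (215/75) = (65/75)
flip (65/75) -> (75/65): both odd, 65 mod 4 = 1, 75 mod 4 = 3, so the flip contributes +1; sign now -1
(75/65): 75 mod 65 = 10, so (75/65) = (10/65)
factor out 2^1: 10 = 2^1·5; with 65 mod 8 = 1, (2/65) = +1; sign now -1; continue with (5/65)
flip (5/65) -> (65/5): both odd, 5 mod 4 = 1, 65 mod 4 = 1, so the flip contributes +1; sign now -1
(65/5): 65 mod 5 = 0, so (65/5) = (0/5)
reached (0/5); gcd(a, n) > 1, so (0/5) = 0 and the symbol is 0

0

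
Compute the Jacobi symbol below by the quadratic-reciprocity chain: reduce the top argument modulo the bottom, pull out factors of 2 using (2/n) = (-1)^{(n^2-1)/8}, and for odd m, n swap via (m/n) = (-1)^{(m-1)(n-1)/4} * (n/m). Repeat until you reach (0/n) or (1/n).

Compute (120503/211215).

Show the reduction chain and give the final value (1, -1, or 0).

flip (120503/211215) -> (211215/120503): both odd, 120503 mod 4 = 3, 211215 mod 4 = 3, so the flip contributes -1; sign now -1
(211215/120503): 211215 mod 120503 = 90712, so (211215/120503) = (90712/120503)
factor out 2^3: 90712 = 2^3·11339; with 120503 mod 8 = 7, (2/120503) = +1; sign now -1; continue with (11339/120503)
flip (11339/120503) -> (120503/11339): both odd, 11339 mod 4 = 3, 120503 mod 4 = 3, so the flip contributes -1; sign now +1
(120503/11339): 120503 mod 11339 = 7113, so (120503/11339) = (7113/11339)
flip (7113/11339) -> (11339/7113): both odd, 7113 mod 4 = 1, 11339 mod 4 = 3, so the flip contributes +1; sign now +1
(11339/7113): 11339 mod 7113 = 4226, so (11339/7113) = (4226/7113)
factor out 2^1: 4226 = 2^1·2113; with 7113 mod 8 = 1, (2/7113) = +1; sign now +1; continue with (2113/7113)
flip (2113/7113) -> (7113/2113): both odd, 2113 mod 4 = 1, 7113 mod 4 = 1, so the flip contributes +1; sign now +1
(7113/2113): 7113 mod 2113 = 774, so (7113/2113) = (774/2113)
factor out 2^1: 774 = 2^1·387; with 2113 mod 8 = 1, (2/2113) = +1; sign now +1; continue with (387/2113)
flip (387/2113) -> (2113/387): both odd, 387 mod 4 = 3, 2113 mod 4 = 1, so the flip contributes +1; sign now +1
(2113/387): 2113 mod 387 = 178, so (2113/387) = (178/387)
factor out 2^1: 178 = 2^1·89; with 387 mod 8 = 3, (2/387) = -1; sign now -1; continue with (89/387)
flip (89/387) -> (387/89): both odd, 89 mod 4 = 1, 387 mod 4 = 3, so the flip contributes +1; sign now -1
(387/89): 387 mod 89 = 31, so (387/89) = (31/89)
flip (31/89) -> (89/31): both odd, 31 mod 4 = 3, 89 mod 4 = 1, so the flip contributes +1; sign now -1
(89/31): 89 mod 31 = 27, so (89/31) = (27/31)
flip (27/31) -> (31/27): both odd, 27 mod 4 = 3, 31 mod 4 = 3, so the flip contributes -1; sign now +1
(31/27): 31 mod 27 = 4, so (31/27) = (4/27)
factor out 2^2: 4 = 2^2·1; with 27 mod 8 = 3, (2/27) = -1; sign now +1; continue with (1/27)
reached (1/27) = 1, so the symbol is +1

1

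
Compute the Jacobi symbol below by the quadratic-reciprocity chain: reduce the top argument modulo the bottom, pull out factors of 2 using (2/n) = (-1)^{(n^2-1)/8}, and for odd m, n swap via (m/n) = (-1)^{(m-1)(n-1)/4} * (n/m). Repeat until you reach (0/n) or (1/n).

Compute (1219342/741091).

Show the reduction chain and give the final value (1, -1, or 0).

(1219342/741091) = (478251/741091)   [reduce mod 741091]
reciprocity: (478251/741091) = -1·(741091/478251) since 478251 mod 4 = 3, 741091 mod 4 = 3; sign now -1
(741091/478251) = (262840/478251)   [reduce mod 478251]
262840 = 2^3·32855; (2/478251) = -1 since 478251 mod 8 = 3, so (262840/478251) = (-1)^3·(32855/478251); sign now +1
reciprocity: (32855/478251) = -1·(478251/32855) since 32855 mod 4 = 3, 478251 mod 4 = 3; sign now -1
(478251/32855) = (18281/32855)   [reduce mod 32855]
reciprocity: (18281/32855) = +1·(32855/18281) since 18281 mod 4 = 1, 32855 mod 4 = 3; sign now -1
(32855/18281) = (14574/18281)   [reduce mod 18281]
14574 = 2^1·7287; (2/18281) = +1 since 18281 mod 8 = 1, so (14574/18281) = (+1)^1·(7287/18281); sign now -1
reciprocity: (7287/18281) = +1·(18281/7287) since 7287 mod 4 = 3, 18281 mod 4 = 1; sign now -1
(18281/7287) = (3707/7287)   [reduce mod 7287]
reciprocity: (3707/7287) = -1·(7287/3707) since 3707 mod 4 = 3, 7287 mod 4 = 3; sign now +1
(7287/3707) = (3580/3707)   [reduce mod 3707]
3580 = 2^2·895; (2/3707) = -1 since 3707 mod 8 = 3, so (3580/3707) = (-1)^2·(895/3707); sign now +1
reciprocity: (895/3707) = -1·(3707/895) since 895 mod 4 = 3, 3707 mod 4 = 3; sign now -1
(3707/895) = (127/895)   [reduce mod 895]
reciprocity: (127/895) = -1·(895/127) since 127 mod 4 = 3, 895 mod 4 = 3; sign now +1
(895/127) = (6/127)   [reduce mod 127]
6 = 2^1·3; (2/127) = +1 since 127 mod 8 = 7, so (6/127) = (+1)^1·(3/127); sign now +1
reciprocity: (3/127) = -1·(127/3) since 3 mod 4 = 3, 127 mod 4 = 3; sign now -1
(127/3) = (1/3)   [reduce mod 3]
(1/3) = 1; final value = sign = -1

-1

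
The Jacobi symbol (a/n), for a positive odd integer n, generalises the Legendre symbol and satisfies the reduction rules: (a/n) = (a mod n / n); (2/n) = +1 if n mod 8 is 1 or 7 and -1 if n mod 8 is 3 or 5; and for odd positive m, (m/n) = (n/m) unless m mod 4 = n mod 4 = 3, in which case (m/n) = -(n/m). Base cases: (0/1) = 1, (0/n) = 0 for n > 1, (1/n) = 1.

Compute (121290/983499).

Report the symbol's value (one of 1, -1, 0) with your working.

0

121290 = 2^1·60645; (2/983499) = -1 since 983499 mod 8 = 3, so (121290/983499) = (-1)^1·(60645/983499); sign now -1
reciprocity: (60645/983499) = +1·(983499/60645) since 60645 mod 4 = 1, 983499 mod 4 = 3; sign now -1
(983499/60645) = (13179/60645)   [reduce mod 60645]
reciprocity: (13179/60645) = +1·(60645/13179) since 13179 mod 4 = 3, 60645 mod 4 = 1; sign now -1
(60645/13179) = (7929/13179)   [reduce mod 13179]
reciprocity: (7929/13179) = +1·(13179/7929) since 7929 mod 4 = 1, 13179 mod 4 = 3; sign now -1
(13179/7929) = (5250/7929)   [reduce mod 7929]
5250 = 2^1·2625; (2/7929) = +1 since 7929 mod 8 = 1, so (5250/7929) = (+1)^1·(2625/7929); sign now -1
reciprocity: (2625/7929) = +1·(7929/2625) since 2625 mod 4 = 1, 7929 mod 4 = 1; sign now -1
(7929/2625) = (54/2625)   [reduce mod 2625]
54 = 2^1·27; (2/2625) = +1 since 2625 mod 8 = 1, so (54/2625) = (+1)^1·(27/2625); sign now -1
reciprocity: (27/2625) = +1·(2625/27) since 27 mod 4 = 3, 2625 mod 4 = 1; sign now -1
(2625/27) = (6/27)   [reduce mod 27]
6 = 2^1·3; (2/27) = -1 since 27 mod 8 = 3, so (6/27) = (-1)^1·(3/27); sign now +1
reciprocity: (3/27) = -1·(27/3) since 3 mod 4 = 3, 27 mod 4 = 3; sign now -1
(27/3) = (0/3)   [reduce mod 3]
(0/3) = 0   [gcd(a, n) > 1]; final value = 0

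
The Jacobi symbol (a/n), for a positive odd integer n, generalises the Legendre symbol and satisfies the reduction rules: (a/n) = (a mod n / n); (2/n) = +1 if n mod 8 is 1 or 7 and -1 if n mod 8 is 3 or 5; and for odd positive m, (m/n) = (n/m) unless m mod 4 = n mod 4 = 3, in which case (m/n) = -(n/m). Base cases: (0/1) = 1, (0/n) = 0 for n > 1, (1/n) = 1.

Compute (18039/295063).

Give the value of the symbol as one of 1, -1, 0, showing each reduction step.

1

flip (18039/295063) -> (295063/18039): both odd, 18039 mod 4 = 3, 295063 mod 4 = 3, so the flip contributes -1; sign now -1
(295063/18039): 295063 mod 18039 = 6439, so (295063/18039) = (6439/18039)
flip (6439/18039) -> (18039/6439): both odd, 6439 mod 4 = 3, 18039 mod 4 = 3, so the flip contributes -1; sign now +1
(18039/6439): 18039 mod 6439 = 5161, so (18039/6439) = (5161/6439)
flip (5161/6439) -> (6439/5161): both odd, 5161 mod 4 = 1, 6439 mod 4 = 3, so the flip contributes +1; sign now +1
(6439/5161): 6439 mod 5161 = 1278, so (6439/5161) = (1278/5161)
factor out 2^1: 1278 = 2^1·639; with 5161 mod 8 = 1, (2/5161) = +1; sign now +1; continue with (639/5161)
flip (639/5161) -> (5161/639): both odd, 639 mod 4 = 3, 5161 mod 4 = 1, so the flip contributes +1; sign now +1
(5161/639): 5161 mod 639 = 49, so (5161/639) = (49/639)
flip (49/639) -> (639/49): both odd, 49 mod 4 = 1, 639 mod 4 = 3, so the flip contributes +1; sign now +1
(639/49): 639 mod 49 = 2, so (639/49) = (2/49)
factor out 2^1: 2 = 2^1·1; with 49 mod 8 = 1, (2/49) = +1; sign now +1; continue with (1/49)
reached (1/49) = 1, so the symbol is +1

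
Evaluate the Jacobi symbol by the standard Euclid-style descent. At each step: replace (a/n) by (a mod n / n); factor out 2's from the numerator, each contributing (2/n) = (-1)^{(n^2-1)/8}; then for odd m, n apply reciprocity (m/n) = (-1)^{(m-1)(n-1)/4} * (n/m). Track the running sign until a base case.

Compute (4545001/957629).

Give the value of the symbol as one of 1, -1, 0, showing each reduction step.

1

(4545001/957629) = (714485/957629)   [reduce mod 957629]
reciprocity: (714485/957629) = +1·(957629/714485) since 714485 mod 4 = 1, 957629 mod 4 = 1; sign now +1
(957629/714485) = (243144/714485)   [reduce mod 714485]
243144 = 2^3·30393; (2/714485) = -1 since 714485 mod 8 = 5, so (243144/714485) = (-1)^3·(30393/714485); sign now -1
reciprocity: (30393/714485) = +1·(714485/30393) since 30393 mod 4 = 1, 714485 mod 4 = 1; sign now -1
(714485/30393) = (15446/30393)   [reduce mod 30393]
15446 = 2^1·7723; (2/30393) = +1 since 30393 mod 8 = 1, so (15446/30393) = (+1)^1·(7723/30393); sign now -1
reciprocity: (7723/30393) = +1·(30393/7723) since 7723 mod 4 = 3, 30393 mod 4 = 1; sign now -1
(30393/7723) = (7224/7723)   [reduce mod 7723]
7224 = 2^3·903; (2/7723) = -1 since 7723 mod 8 = 3, so (7224/7723) = (-1)^3·(903/7723); sign now +1
reciprocity: (903/7723) = -1·(7723/903) since 903 mod 4 = 3, 7723 mod 4 = 3; sign now -1
(7723/903) = (499/903)   [reduce mod 903]
reciprocity: (499/903) = -1·(903/499) since 499 mod 4 = 3, 903 mod 4 = 3; sign now +1
(903/499) = (404/499)   [reduce mod 499]
404 = 2^2·101; (2/499) = -1 since 499 mod 8 = 3, so (404/499) = (-1)^2·(101/499); sign now +1
reciprocity: (101/499) = +1·(499/101) since 101 mod 4 = 1, 499 mod 4 = 3; sign now +1
(499/101) = (95/101)   [reduce mod 101]
reciprocity: (95/101) = +1·(101/95) since 95 mod 4 = 3, 101 mod 4 = 1; sign now +1
(101/95) = (6/95)   [reduce mod 95]
6 = 2^1·3; (2/95) = +1 since 95 mod 8 = 7, so (6/95) = (+1)^1·(3/95); sign now +1
reciprocity: (3/95) = -1·(95/3) since 3 mod 4 = 3, 95 mod 4 = 3; sign now -1
(95/3) = (2/3)   [reduce mod 3]
2 = 2^1·1; (2/3) = -1 since 3 mod 8 = 3, so (2/3) = (-1)^1·(1/3); sign now +1
(1/3) = 1; final value = sign = +1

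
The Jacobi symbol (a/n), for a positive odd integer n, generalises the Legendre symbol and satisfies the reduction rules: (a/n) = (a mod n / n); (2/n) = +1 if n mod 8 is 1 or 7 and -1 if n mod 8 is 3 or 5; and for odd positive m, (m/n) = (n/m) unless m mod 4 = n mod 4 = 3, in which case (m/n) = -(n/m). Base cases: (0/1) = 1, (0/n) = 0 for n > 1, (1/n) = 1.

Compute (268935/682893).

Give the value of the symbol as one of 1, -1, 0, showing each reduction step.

0

flip (268935/682893) -> (682893/268935): both odd, 268935 mod 4 = 3, 682893 mod 4 = 1, so the flip contributes +1; sign now +1
(682893/268935): 682893 mod 268935 = 145023, so (682893/268935) = (145023/268935)
flip (145023/268935) -> (268935/145023): both odd, 145023 mod 4 = 3, 268935 mod 4 = 3, so the flip contributes -1; sign now -1
(268935/145023): 268935 mod 145023 = 123912, so (268935/145023) = (123912/145023)
factor out 2^3: 123912 = 2^3·15489; with 145023 mod 8 = 7, (2/145023) = +1; sign now -1; continue with (15489/145023)
flip (15489/145023) -> (145023/15489): both odd, 15489 mod 4 = 1, 145023 mod 4 = 3, so the flip contributes +1; sign now -1
(145023/15489): 145023 mod 15489 = 5622, so (145023/15489) = (5622/15489)
factor out 2^1: 5622 = 2^1·2811; with 15489 mod 8 = 1, (2/15489) = +1; sign now -1; continue with (2811/15489)
flip (2811/15489) -> (15489/2811): both odd, 2811 mod 4 = 3, 15489 mod 4 = 1, so the flip contributes +1; sign now -1
(15489/2811): 15489 mod 2811 = 1434, so (15489/2811) = (1434/2811)
factor out 2^1: 1434 = 2^1·717; with 2811 mod 8 = 3, (2/2811) = -1; sign now +1; continue with (717/2811)
flip (717/2811) -> (2811/717): both odd, 717 mod 4 = 1, 2811 mod 4 = 3, so the flip contributes +1; sign now +1
(2811/717): 2811 mod 717 = 660, so (2811/717) = (660/717)
factor out 2^2: 660 = 2^2·165; with 717 mod 8 = 5, (2/717) = -1; sign now +1; continue with (165/717)
flip (165/717) -> (717/165): both odd, 165 mod 4 = 1, 717 mod 4 = 1, so the flip contributes +1; sign now +1
(717/165): 717 mod 165 = 57, so (717/165) = (57/165)
flip (57/165) -> (165/57): both odd, 57 mod 4 = 1, 165 mod 4 = 1, so the flip contributes +1; sign now +1
(165/57): 165 mod 57 = 51, so (165/57) = (51/57)
flip (51/57) -> (57/51): both odd, 51 mod 4 = 3, 57 mod 4 = 1, so the flip contributes +1; sign now +1
(57/51): 57 mod 51 = 6, so (57/51) = (6/51)
factor out 2^1: 6 = 2^1·3; with 51 mod 8 = 3, (2/51) = -1; sign now -1; continue with (3/51)
flip (3/51) -> (51/3): both odd, 3 mod 4 = 3, 51 mod 4 = 3, so the flip contributes -1; sign now +1
(51/3): 51 mod 3 = 0, so (51/3) = (0/3)
reached (0/3); gcd(a, n) > 1, so (0/3) = 0 and the symbol is 0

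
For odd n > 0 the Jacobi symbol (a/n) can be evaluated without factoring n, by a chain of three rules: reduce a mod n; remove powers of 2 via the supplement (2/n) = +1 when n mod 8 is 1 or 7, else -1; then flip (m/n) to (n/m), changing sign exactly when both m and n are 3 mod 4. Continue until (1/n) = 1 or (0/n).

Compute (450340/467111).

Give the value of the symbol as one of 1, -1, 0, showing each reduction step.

-1

450340 = 2^2·112585; (2/467111) = +1 since 467111 mod 8 = 7, so (450340/467111) = (+1)^2·(112585/467111); sign now +1
reciprocity: (112585/467111) = +1·(467111/112585) since 112585 mod 4 = 1, 467111 mod 4 = 3; sign now +1
(467111/112585) = (16771/112585)   [reduce mod 112585]
reciprocity: (16771/112585) = +1·(112585/16771) since 16771 mod 4 = 3, 112585 mod 4 = 1; sign now +1
(112585/16771) = (11959/16771)   [reduce mod 16771]
reciprocity: (11959/16771) = -1·(16771/11959) since 11959 mod 4 = 3, 16771 mod 4 = 3; sign now -1
(16771/11959) = (4812/11959)   [reduce mod 11959]
4812 = 2^2·1203; (2/11959) = +1 since 11959 mod 8 = 7, so (4812/11959) = (+1)^2·(1203/11959); sign now -1
reciprocity: (1203/11959) = -1·(11959/1203) since 1203 mod 4 = 3, 11959 mod 4 = 3; sign now +1
(11959/1203) = (1132/1203)   [reduce mod 1203]
1132 = 2^2·283; (2/1203) = -1 since 1203 mod 8 = 3, so (1132/1203) = (-1)^2·(283/1203); sign now +1
reciprocity: (283/1203) = -1·(1203/283) since 283 mod 4 = 3, 1203 mod 4 = 3; sign now -1
(1203/283) = (71/283)   [reduce mod 283]
reciprocity: (71/283) = -1·(283/71) since 71 mod 4 = 3, 283 mod 4 = 3; sign now +1
(283/71) = (70/71)   [reduce mod 71]
70 = 2^1·35; (2/71) = +1 since 71 mod 8 = 7, so (70/71) = (+1)^1·(35/71); sign now +1
reciprocity: (35/71) = -1·(71/35) since 35 mod 4 = 3, 71 mod 4 = 3; sign now -1
(71/35) = (1/35)   [reduce mod 35]
(1/35) = 1; final value = sign = -1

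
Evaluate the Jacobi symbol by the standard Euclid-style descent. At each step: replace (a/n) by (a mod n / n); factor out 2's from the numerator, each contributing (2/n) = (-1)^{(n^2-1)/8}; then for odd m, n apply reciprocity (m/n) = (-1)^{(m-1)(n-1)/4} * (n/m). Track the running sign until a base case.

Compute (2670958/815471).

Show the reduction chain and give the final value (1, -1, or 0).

(2670958/815471): 2670958 mod 815471 = 224545, so (2670958/815471) = (224545/815471)
flip (224545/815471) -> (815471/224545): both odd, 224545 mod 4 = 1, 815471 mod 4 = 3, so the flip contributes +1; sign now +1
(815471/224545): 815471 mod 224545 = 141836, so (815471/224545) = (141836/224545)
factor out 2^2: 141836 = 2^2·35459; with 224545 mod 8 = 1, (2/224545) = +1; sign now +1; continue with (35459/224545)
flip (35459/224545) -> (224545/35459): both odd, 35459 mod 4 = 3, 224545 mod 4 = 1, so the flip contributes +1; sign now +1
(224545/35459): 224545 mod 35459 = 11791, so (224545/35459) = (11791/35459)
flip (11791/35459) -> (35459/11791): both odd, 11791 mod 4 = 3, 35459 mod 4 = 3, so the flip contributes -1; sign now -1
(35459/11791): 35459 mod 11791 = 86, so (35459/11791) = (86/11791)
factor out 2^1: 86 = 2^1·43; with 11791 mod 8 = 7, (2/11791) = +1; sign now -1; continue with (43/11791)
flip (43/11791) -> (11791/43): both odd, 43 mod 4 = 3, 11791 mod 4 = 3, so the flip contributes -1; sign now +1
(11791/43): 11791 mod 43 = 9, so (11791/43) = (9/43)
flip (9/43) -> (43/9): both odd, 9 mod 4 = 1, 43 mod 4 = 3, so the flip contributes +1; sign now +1
(43/9): 43 mod 9 = 7, so (43/9) = (7/9)
flip (7/9) -> (9/7): both odd, 7 mod 4 = 3, 9 mod 4 = 1, so the flip contributes +1; sign now +1
(9/7): 9 mod 7 = 2, so (9/7) = (2/7)
factor out 2^1: 2 = 2^1·1; with 7 mod 8 = 7, (2/7) = +1; sign now +1; continue with (1/7)
reached (1/7) = 1, so the symbol is +1

1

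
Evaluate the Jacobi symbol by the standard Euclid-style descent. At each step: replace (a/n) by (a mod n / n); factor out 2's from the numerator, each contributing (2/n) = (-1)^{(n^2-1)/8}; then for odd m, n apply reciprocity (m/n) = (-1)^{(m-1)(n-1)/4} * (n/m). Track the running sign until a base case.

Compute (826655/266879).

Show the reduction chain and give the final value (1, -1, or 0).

(826655/266879): 826655 mod 266879 = 26018, so (826655/266879) = (26018/266879)
factor out 2^1: 26018 = 2^1·13009; with 266879 mod 8 = 7, (2/266879) = +1; sign now +1; continue with (13009/266879)
flip (13009/266879) -> (266879/13009): both odd, 13009 mod 4 = 1, 266879 mod 4 = 3, so the flip contributes +1; sign now +1
(266879/13009): 266879 mod 13009 = 6699, so (266879/13009) = (6699/13009)
flip (6699/13009) -> (13009/6699): both odd, 6699 mod 4 = 3, 13009 mod 4 = 1, so the flip contributes +1; sign now +1
(13009/6699): 13009 mod 6699 = 6310, so (13009/6699) = (6310/6699)
factor out 2^1: 6310 = 2^1·3155; with 6699 mod 8 = 3, (2/6699) = -1; sign now -1; continue with (3155/6699)
flip (3155/6699) -> (6699/3155): both odd, 3155 mod 4 = 3, 6699 mod 4 = 3, so the flip contributes -1; sign now +1
(6699/3155): 6699 mod 3155 = 389, so (6699/3155) = (389/3155)
flip (389/3155) -> (3155/389): both odd, 389 mod 4 = 1, 3155 mod 4 = 3, so the flip contributes +1; sign now +1
(3155/389): 3155 mod 389 = 43, so (3155/389) = (43/389)
flip (43/389) -> (389/43): both odd, 43 mod 4 = 3, 389 mod 4 = 1, so the flip contributes +1; sign now +1
(389/43): 389 mod 43 = 2, so (389/43) = (2/43)
factor out 2^1: 2 = 2^1·1; with 43 mod 8 = 3, (2/43) = -1; sign now -1; continue with (1/43)
reached (1/43) = 1, so the symbol is -1

-1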